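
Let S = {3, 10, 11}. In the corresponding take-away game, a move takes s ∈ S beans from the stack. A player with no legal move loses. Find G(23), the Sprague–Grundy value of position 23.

n :  0  1  2  3  4  5  6  7  8  9 10 11 12 13 14 15 16 17 18 19 20 21 22 23
G :  0  0  0  1  1  1  0  0  0  1  1  1  2  2  0  0  3  1  1  2  0  0  0  1

1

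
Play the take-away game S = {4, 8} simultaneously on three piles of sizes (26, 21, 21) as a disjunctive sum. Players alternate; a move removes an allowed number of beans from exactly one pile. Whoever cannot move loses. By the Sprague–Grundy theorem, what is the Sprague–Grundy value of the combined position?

All piles use S = {4, 8}:
n :  0  1  2  3  4  5  6  7  8  9 10 11 12 13 14 15 16 17 18 19 20 21 22 23 24 25 26
G :  0  0  0  0  1  1  1  1  2  2  2  2  0  0  0  0  1  1  1  1  2  2  2  2  0  0  0
Pile A: G(26) = 0.
Pile B: G(21) = 2.
Pile C: G(21) = 2.
Combined Grundy value = 0 ⊕ 2 ⊕ 2 = 0.

0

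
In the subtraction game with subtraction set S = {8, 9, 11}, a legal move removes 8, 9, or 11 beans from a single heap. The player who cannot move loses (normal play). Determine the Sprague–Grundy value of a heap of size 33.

1

n :  0  1  2  3  4  5  6  7  8  9 10 11 12 13 14 15 16 17 18 19 20 21 22 23 24 25 26 27 28 29 30 31 32 33
G :  0  0  0  0  0  0  0  0  1  1  1  1  1  1  1  1  2  2  2  0  0  0  0  0  0  0  0  1  1  1  1  1  1  1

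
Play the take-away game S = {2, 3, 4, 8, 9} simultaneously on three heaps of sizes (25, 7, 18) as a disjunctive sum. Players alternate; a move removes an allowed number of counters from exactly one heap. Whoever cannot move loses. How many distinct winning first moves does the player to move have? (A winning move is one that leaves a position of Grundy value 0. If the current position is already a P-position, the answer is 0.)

0

All heaps use S = {2, 3, 4, 8, 9}:
n :  0  1  2  3  4  5  6  7  8  9 10 11 12 13 14 15 16 17 18 19 20 21 22 23 24 25
G :  0  0  1  1  2  2  0  0  1  1  2  2  0  0  1  1  2  2  0  0  1  1  2  2  0  0
Heap A: G(25) = 0.
Heap B: G(7) = 0.
Heap C: G(18) = 0.
Combined Grundy value = 0 ⊕ 0 ⊕ 0 = 0.
A winning move leaves total XOR = 0, i.e. changes one component's Grundy value g to g ⊕ X where X is the current total.
Heap A: target g' = 0⊕0 = 0, but every legal move changes the Grundy value (mex property), so 0 moves.
Heap B: target g' = 0⊕0 = 0, but every legal move changes the Grundy value (mex property), so 0 moves.
Heap C: target g' = 0⊕0 = 0, but every legal move changes the Grundy value (mex property), so 0 moves.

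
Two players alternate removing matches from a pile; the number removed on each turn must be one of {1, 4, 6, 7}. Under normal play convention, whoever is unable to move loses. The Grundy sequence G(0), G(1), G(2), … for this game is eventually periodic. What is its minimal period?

13

n :  0  1  2  3  4  5  6  7  8  9 10 11 12 13 14 15 16 17 18 19 20 21 22 23 24 25 26 27
G :  0  1  0  1  2  0  1  2  3  2  0  1  2  0  1  0  1  2  0  1  2  3  2  0  1  2  0  1
G(n+13) = G(n) holds for n = 0,…,6 (a full window of length max(S) = 7), so the sequence is purely periodic with period 13.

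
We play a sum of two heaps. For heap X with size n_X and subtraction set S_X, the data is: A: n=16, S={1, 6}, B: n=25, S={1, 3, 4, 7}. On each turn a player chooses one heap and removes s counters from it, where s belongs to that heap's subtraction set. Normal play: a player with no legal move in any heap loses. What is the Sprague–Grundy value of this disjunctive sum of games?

1

Heap A, S = {1, 6}:
G(0) = 0
G(1) = mex{0} = 1
G(2) = mex{1} = 0
G(3) = mex{0} = 1
G(4) = mex{1} = 0
G(5) = mex{0} = 1
G(6) = mex{1,0} = 2
G(7) = mex{2,1} = 0
G(8) = mex{0,0} = 1
G(9) = mex{1,1} = 0
G(10) = mex{0,0} = 1
G(11) = mex{1,1} = 0
G(12) = mex{0,2} = 1
G(13) = mex{1,0} = 2
G(14) = mex{2,1} = 0
G(15) = mex{0,0} = 1
G(16) = mex{1,1} = 0
G_A(16) = 0.
Heap B, S = {1, 3, 4, 7}:
n :  0  1  2  3  4  5  6  7  8  9 10 11 12 13 14 15 16 17 18 19 20 21 22 23 24 25
G :  0  1  0  1  2  3  2  3  0  1  0  1  2  3  2  3  0  1  0  1  2  3  2  3  0  1
G_B(25) = 1.
Combined Grundy value = 0 ⊕ 1 = 1.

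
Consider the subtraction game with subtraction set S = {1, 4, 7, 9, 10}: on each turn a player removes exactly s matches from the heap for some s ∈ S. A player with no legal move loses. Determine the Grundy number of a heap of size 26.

2

G(0) = 0
G(1) = mex{0} = 1
G(2) = mex{1} = 0
G(3) = mex{0} = 1
G(4) = mex{1,0} = 2
G(5) = mex{2,1} = 0
G(6) = mex{0,0} = 1
G(7) = mex{1,1,0} = 2
G(8) = mex{2,2,1} = 0
G(9) = mex{0,0,0,0} = 1
G(10) = mex{1,1,1,1,0} = 2
G(11) = mex{2,2,2,0,1} = 3
G(12) = mex{3,0,0,1,0} = 2
G(13) = mex{2,1,1,2,1} = 0
G(14) = mex{0,2,2,0,2} = 1
G(15) = mex{1,3,0,1,0} = 2
G(16) = mex{2,2,1,2,1} = 0
G(17) = mex{0,0,2,0,2} = 1
G(18) = mex{1,1,3,1,0} = 2
G(19) = mex{2,2,2,2,1} = 0
G(20) = mex{0,0,0,3,2} = 1
G(21) = mex{1,1,1,2,3} = 0
G(22) = mex{0,2,2,0,2} = 1
G(23) = mex{1,0,0,1,0} = 2
G(24) = mex{2,1,1,2,1} = 0
G(25) = mex{0,0,2,0,2} = 1
G(26) = mex{1,1,0,1,0} = 2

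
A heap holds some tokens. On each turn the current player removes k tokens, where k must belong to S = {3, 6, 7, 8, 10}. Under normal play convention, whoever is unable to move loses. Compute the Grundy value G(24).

3

n :  0  1  2  3  4  5  6  7  8  9 10 11 12 13 14 15 16 17 18 19 20 21 22 23 24
G :  0  0  0  1  1  1  2  2  2  3  3  3  4  0  0  0  1  1  1  2  2  2  3  3  3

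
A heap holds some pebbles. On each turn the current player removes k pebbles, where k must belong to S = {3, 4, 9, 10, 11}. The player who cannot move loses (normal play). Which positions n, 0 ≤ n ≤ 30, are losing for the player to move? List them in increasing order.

G(0) = 0
G(1) = mex{} = 0
G(2) = mex{} = 0
G(3) = mex{0} = 1
G(4) = mex{0,0} = 1
G(5) = mex{0,0} = 1
G(6) = mex{1,0} = 2
G(7) = mex{1,1} = 0
G(8) = mex{1,1} = 0
G(9) = mex{2,1,0} = 3
G(10) = mex{0,2,0,0} = 1
G(11) = mex{0,0,0,0,0} = 1
G(12) = mex{3,0,1,0,0} = 2
G(13) = mex{1,3,1,1,0} = 2
G(14) = mex{1,1,1,1,1} = 0
G(15) = mex{2,1,2,1,1} = 0
G(16) = mex{2,2,0,2,1} = 3
G(17) = mex{0,2,0,0,2} = 1
G(18) = mex{0,0,3,0,0} = 1
G(19) = mex{3,0,1,3,0} = 2
G(20) = mex{1,3,1,1,3} = 0
G(21) = mex{1,1,2,1,1} = 0
G(22) = mex{2,1,2,2,1} = 0
G(23) = mex{0,2,0,2,2} = 1
G(24) = mex{0,0,0,0,2} = 1
G(25) = mex{0,0,3,0,0} = 1
G(26) = mex{1,0,1,3,0} = 2
G(27) = mex{1,1,1,1,3} = 0
G(28) = mex{1,1,2,1,1} = 0
G(29) = mex{2,1,0,2,1} = 3
G(30) = mex{0,2,0,0,2} = 1
P-positions are exactly the n with G(n) = 0.

0, 1, 2, 7, 8, 14, 15, 20, 21, 22, 27, 28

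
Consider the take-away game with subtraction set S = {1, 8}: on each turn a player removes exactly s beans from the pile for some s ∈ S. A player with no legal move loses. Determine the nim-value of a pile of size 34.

n :  0  1  2  3  4  5  6  7  8  9 10 11 12 13 14 15 16 17 18 19 20 21 22 23 24 25 26 27 28 29 30 31 32 33 34
G :  0  1  0  1  0  1  0  1  2  0  1  0  1  0  1  0  1  2  0  1  0  1  0  1  0  1  2  0  1  0  1  0  1  0  1

1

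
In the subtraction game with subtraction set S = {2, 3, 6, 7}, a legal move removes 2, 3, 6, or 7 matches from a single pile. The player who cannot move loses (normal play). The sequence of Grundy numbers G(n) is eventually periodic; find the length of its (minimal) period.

G(0) = 0
G(1) = mex{} = 0
G(2) = mex{0} = 1
G(3) = mex{0,0} = 1
G(4) = mex{1,0} = 2
G(5) = mex{1,1} = 0
G(6) = mex{2,1,0} = 3
G(7) = mex{0,2,0,0} = 1
G(8) = mex{3,0,1,0} = 2
G(9) = mex{1,3,1,1} = 0
G(10) = mex{2,1,2,1} = 0
G(11) = mex{0,2,0,2} = 1
G(12) = mex{0,0,3,0} = 1
G(13) = mex{1,0,1,3} = 2
G(14) = mex{1,1,2,1} = 0
G(15) = mex{2,1,0,2} = 3
G(16) = mex{0,2,0,0} = 1
G(17) = mex{3,0,1,0} = 2
G(18) = mex{1,3,1,1} = 0
G(19) = mex{2,1,2,1} = 0
G(n+9) = G(n) holds for n = 0,…,6 (a full window of length max(S) = 7), so the sequence is purely periodic with period 9.

9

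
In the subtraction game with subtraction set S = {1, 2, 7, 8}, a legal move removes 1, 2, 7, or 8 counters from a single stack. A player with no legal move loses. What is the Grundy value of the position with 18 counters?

n :  0  1  2  3  4  5  6  7  8  9 10 11 12 13 14 15 16 17 18
G :  0  1  2  0  1  2  0  1  2  0  1  2  0  1  2  0  1  2  0

0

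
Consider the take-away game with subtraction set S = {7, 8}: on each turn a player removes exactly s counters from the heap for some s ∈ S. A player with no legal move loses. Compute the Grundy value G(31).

G(0) = 0
G(1) = mex{} = 0
G(2) = mex{} = 0
G(3) = mex{} = 0
G(4) = mex{} = 0
G(5) = mex{} = 0
G(6) = mex{} = 0
G(7) = mex{0} = 1
G(8) = mex{0,0} = 1
G(9) = mex{0,0} = 1
G(10) = mex{0,0} = 1
G(11) = mex{0,0} = 1
G(12) = mex{0,0} = 1
G(13) = mex{0,0} = 1
G(14) = mex{1,0} = 2
G(15) = mex{1,1} = 0
G(16) = mex{1,1} = 0
G(17) = mex{1,1} = 0
G(18) = mex{1,1} = 0
G(19) = mex{1,1} = 0
G(20) = mex{1,1} = 0
G(21) = mex{2,1} = 0
G(22) = mex{0,2} = 1
G(23) = mex{0,0} = 1
G(24) = mex{0,0} = 1
G(25) = mex{0,0} = 1
G(26) = mex{0,0} = 1
G(27) = mex{0,0} = 1
G(28) = mex{0,0} = 1
G(29) = mex{1,0} = 2
G(30) = mex{1,1} = 0
G(31) = mex{1,1} = 0

0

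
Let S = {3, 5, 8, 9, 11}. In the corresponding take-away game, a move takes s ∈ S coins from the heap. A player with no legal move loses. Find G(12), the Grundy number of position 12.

4

n :  0  1  2  3  4  5  6  7  8  9 10 11 12
G :  0  0  0  1  1  1  2  2  2  3  3  3  4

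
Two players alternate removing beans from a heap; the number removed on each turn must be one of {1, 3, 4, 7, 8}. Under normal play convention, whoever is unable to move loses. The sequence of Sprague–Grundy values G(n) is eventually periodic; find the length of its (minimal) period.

11

G(0) = 0
G(1) = mex{0} = 1
G(2) = mex{1} = 0
G(3) = mex{0,0} = 1
G(4) = mex{1,1,0} = 2
G(5) = mex{2,0,1} = 3
G(6) = mex{3,1,0} = 2
G(7) = mex{2,2,1,0} = 3
G(8) = mex{3,3,2,1,0} = 4
G(9) = mex{4,2,3,0,1} = 5
G(10) = mex{5,3,2,1,0} = 4
G(11) = mex{4,4,3,2,1} = 0
G(12) = mex{0,5,4,3,2} = 1
G(13) = mex{1,4,5,2,3} = 0
G(14) = mex{0,0,4,3,2} = 1
G(15) = mex{1,1,0,4,3} = 2
G(16) = mex{2,0,1,5,4} = 3
G(17) = mex{3,1,0,4,5} = 2
G(18) = mex{2,2,1,0,4} = 3
G(19) = mex{3,3,2,1,0} = 4
G(20) = mex{4,2,3,0,1} = 5
G(21) = mex{5,3,2,1,0} = 4
G(22) = mex{4,4,3,2,1} = 0
G(23) = mex{0,5,4,3,2} = 1
G(n+11) = G(n) holds for n = 0,…,7 (a full window of length max(S) = 8), so the sequence is purely periodic with period 11.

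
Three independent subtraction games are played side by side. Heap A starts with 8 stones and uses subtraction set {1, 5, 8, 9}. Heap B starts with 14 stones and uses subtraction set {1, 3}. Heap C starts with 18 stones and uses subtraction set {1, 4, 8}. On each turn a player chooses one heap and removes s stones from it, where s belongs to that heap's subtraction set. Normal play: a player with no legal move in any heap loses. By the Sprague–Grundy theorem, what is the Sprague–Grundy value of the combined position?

3

Heap A, S = {1, 5, 8, 9}:
G(0) = 0
G(1) = mex{0} = 1
G(2) = mex{1} = 0
G(3) = mex{0} = 1
G(4) = mex{1} = 0
G(5) = mex{0,0} = 1
G(6) = mex{1,1} = 0
G(7) = mex{0,0} = 1
G(8) = mex{1,1,0} = 2
G_A(8) = 2.
Heap B, S = {1, 3}:
n :  0  1  2  3  4  5  6  7  8  9 10 11 12 13 14
G :  0  1  0  1  0  1  0  1  0  1  0  1  0  1  0
G_B(14) = 0.
Heap C, S = {1, 4, 8}:
G(0) = 0
G(1) = mex{0} = 1
G(2) = mex{1} = 0
G(3) = mex{0} = 1
G(4) = mex{1,0} = 2
G(5) = mex{2,1} = 0
G(6) = mex{0,0} = 1
G(7) = mex{1,1} = 0
G(8) = mex{0,2,0} = 1
G(9) = mex{1,0,1} = 2
G(10) = mex{2,1,0} = 3
G(11) = mex{3,0,1} = 2
G(12) = mex{2,1,2} = 0
G(13) = mex{0,2,0} = 1
G(14) = mex{1,3,1} = 0
G(15) = mex{0,2,0} = 1
G(16) = mex{1,0,1} = 2
G(17) = mex{2,1,2} = 0
G(18) = mex{0,0,3} = 1
G_C(18) = 1.
Combined Grundy value = 2 ⊕ 0 ⊕ 1 = 3.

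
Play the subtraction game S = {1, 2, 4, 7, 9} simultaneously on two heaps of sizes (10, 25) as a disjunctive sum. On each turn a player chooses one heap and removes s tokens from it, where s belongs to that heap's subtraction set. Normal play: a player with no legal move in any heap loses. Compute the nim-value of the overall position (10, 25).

All heaps use S = {1, 2, 4, 7, 9}:
n :  0  1  2  3  4  5  6  7  8  9 10 11 12 13 14 15 16 17 18 19 20 21 22 23 24 25
G :  0  1  2  0  1  2  0  1  2  3  4  0  1  2  0  1  2  0  1  2  3  4  0  1  2  0
Heap A: G(10) = 4.
Heap B: G(25) = 0.
Combined Grundy value = 4 ⊕ 0 = 4.

4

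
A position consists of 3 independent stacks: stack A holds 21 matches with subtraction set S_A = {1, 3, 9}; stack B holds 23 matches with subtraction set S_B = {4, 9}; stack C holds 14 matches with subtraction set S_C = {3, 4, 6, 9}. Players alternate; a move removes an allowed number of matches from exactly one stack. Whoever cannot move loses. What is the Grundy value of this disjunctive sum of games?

Stack A, S = {1, 3, 9}:
G(0) = 0
G(1) = mex{0} = 1
G(2) = mex{1} = 0
G(3) = mex{0,0} = 1
G(4) = mex{1,1} = 0
G(5) = mex{0,0} = 1
G(6) = mex{1,1} = 0
G(7) = mex{0,0} = 1
G(8) = mex{1,1} = 0
G(9) = mex{0,0,0} = 1
G(10) = mex{1,1,1} = 0
G(11) = mex{0,0,0} = 1
G(12) = mex{1,1,1} = 0
G(13) = mex{0,0,0} = 1
G(14) = mex{1,1,1} = 0
G(15) = mex{0,0,0} = 1
G(16) = mex{1,1,1} = 0
G(17) = mex{0,0,0} = 1
G(18) = mex{1,1,1} = 0
G(19) = mex{0,0,0} = 1
G(20) = mex{1,1,1} = 0
G(21) = mex{0,0,0} = 1
G_A(21) = 1.
Stack B, S = {4, 9}:
n :  0  1  2  3  4  5  6  7  8  9 10 11 12 13 14 15 16 17 18 19 20 21 22 23
G :  0  0  0  0  1  1  1  1  0  2  2  2  1  0  0  0  0  1  1  1  1  0  2  2
G_B(23) = 2.
Stack C, S = {3, 4, 6, 9}:
n :  0  1  2  3  4  5  6  7  8  9 10 11 12 13 14
G :  0  0  0  1  1  1  2  2  2  3  3  3  0  0  0
G_C(14) = 0.
Combined Grundy value = 1 ⊕ 2 ⊕ 0 = 3.

3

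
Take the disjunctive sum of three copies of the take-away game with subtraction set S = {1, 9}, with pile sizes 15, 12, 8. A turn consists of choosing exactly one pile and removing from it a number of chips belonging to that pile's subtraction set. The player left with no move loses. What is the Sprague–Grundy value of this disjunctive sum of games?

All piles use S = {1, 9}:
G(0) = 0
G(1) = mex{0} = 1
G(2) = mex{1} = 0
G(3) = mex{0} = 1
G(4) = mex{1} = 0
G(5) = mex{0} = 1
G(6) = mex{1} = 0
G(7) = mex{0} = 1
G(8) = mex{1} = 0
G(9) = mex{0,0} = 1
G(10) = mex{1,1} = 0
G(11) = mex{0,0} = 1
G(12) = mex{1,1} = 0
G(13) = mex{0,0} = 1
G(14) = mex{1,1} = 0
G(15) = mex{0,0} = 1
Pile A: G(15) = 1.
Pile B: G(12) = 0.
Pile C: G(8) = 0.
Combined Grundy value = 1 ⊕ 0 ⊕ 0 = 1.

1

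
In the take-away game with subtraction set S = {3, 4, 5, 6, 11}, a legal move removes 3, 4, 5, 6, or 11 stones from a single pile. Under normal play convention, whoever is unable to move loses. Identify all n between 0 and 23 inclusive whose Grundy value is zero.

0, 1, 2, 9, 10, 17, 18, 19

G(0) = 0
G(1) = mex{} = 0
G(2) = mex{} = 0
G(3) = mex{0} = 1
G(4) = mex{0,0} = 1
G(5) = mex{0,0,0} = 1
G(6) = mex{1,0,0,0} = 2
G(7) = mex{1,1,0,0} = 2
G(8) = mex{1,1,1,0} = 2
G(9) = mex{2,1,1,1} = 0
G(10) = mex{2,2,1,1} = 0
G(11) = mex{2,2,2,1,0} = 3
G(12) = mex{0,2,2,2,0} = 1
G(13) = mex{0,0,2,2,0} = 1
G(14) = mex{3,0,0,2,1} = 4
G(15) = mex{1,3,0,0,1} = 2
G(16) = mex{1,1,3,0,1} = 2
G(17) = mex{4,1,1,3,2} = 0
G(18) = mex{2,4,1,1,2} = 0
G(19) = mex{2,2,4,1,2} = 0
G(20) = mex{0,2,2,4,0} = 1
G(21) = mex{0,0,2,2,0} = 1
G(22) = mex{0,0,0,2,3} = 1
G(23) = mex{1,0,0,0,1} = 2
P-positions are exactly the n with G(n) = 0.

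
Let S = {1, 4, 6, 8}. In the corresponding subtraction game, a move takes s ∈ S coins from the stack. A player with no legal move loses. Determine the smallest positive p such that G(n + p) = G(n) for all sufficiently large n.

G(0) = 0
G(1) = mex{0} = 1
G(2) = mex{1} = 0
G(3) = mex{0} = 1
G(4) = mex{1,0} = 2
G(5) = mex{2,1} = 0
G(6) = mex{0,0,0} = 1
G(7) = mex{1,1,1} = 0
G(8) = mex{0,2,0,0} = 1
G(9) = mex{1,0,1,1} = 2
G(10) = mex{2,1,2,0} = 3
G(11) = mex{3,0,0,1} = 2
G(12) = mex{2,1,1,2} = 0
G(13) = mex{0,2,0,0} = 1
G(14) = mex{1,3,1,1} = 0
G(15) = mex{0,2,2,0} = 1
G(16) = mex{1,0,3,1} = 2
G(17) = mex{2,1,2,2} = 0
G(18) = mex{0,0,0,3} = 1
G(19) = mex{1,1,1,2} = 0
G(20) = mex{0,2,0,0} = 1
G(21) = mex{1,0,1,1} = 2
G(22) = mex{2,1,2,0} = 3
G(23) = mex{3,0,0,1} = 2
G(24) = mex{2,1,1,2} = 0
G(25) = mex{0,2,0,0} = 1
G(n+12) = G(n) holds for n = 0,…,7 (a full window of length max(S) = 8), so the sequence is purely periodic with period 12.

12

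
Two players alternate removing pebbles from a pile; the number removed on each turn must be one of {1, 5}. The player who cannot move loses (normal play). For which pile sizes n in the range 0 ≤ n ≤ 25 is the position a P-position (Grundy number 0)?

0, 2, 4, 6, 8, 10, 12, 14, 16, 18, 20, 22, 24

G(0) = 0
G(1) = mex{0} = 1
G(2) = mex{1} = 0
G(3) = mex{0} = 1
G(4) = mex{1} = 0
G(5) = mex{0,0} = 1
G(6) = mex{1,1} = 0
G(7) = mex{0,0} = 1
G(8) = mex{1,1} = 0
G(9) = mex{0,0} = 1
G(10) = mex{1,1} = 0
G(11) = mex{0,0} = 1
G(12) = mex{1,1} = 0
G(13) = mex{0,0} = 1
G(14) = mex{1,1} = 0
G(15) = mex{0,0} = 1
G(16) = mex{1,1} = 0
G(17) = mex{0,0} = 1
G(18) = mex{1,1} = 0
G(19) = mex{0,0} = 1
G(20) = mex{1,1} = 0
G(21) = mex{0,0} = 1
G(22) = mex{1,1} = 0
G(23) = mex{0,0} = 1
G(24) = mex{1,1} = 0
G(25) = mex{0,0} = 1
P-positions are exactly the n with G(n) = 0.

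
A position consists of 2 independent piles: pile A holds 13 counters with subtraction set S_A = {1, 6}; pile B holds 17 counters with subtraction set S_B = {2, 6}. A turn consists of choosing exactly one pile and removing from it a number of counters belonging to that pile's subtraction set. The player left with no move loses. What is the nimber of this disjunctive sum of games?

Pile A, S = {1, 6}:
n :  0  1  2  3  4  5  6  7  8  9 10 11 12 13
G :  0  1  0  1  0  1  2  0  1  0  1  0  1  2
G_A(13) = 2.
Pile B, S = {2, 6}:
G(0) = 0
G(1) = mex{} = 0
G(2) = mex{0} = 1
G(3) = mex{0} = 1
G(4) = mex{1} = 0
G(5) = mex{1} = 0
G(6) = mex{0,0} = 1
G(7) = mex{0,0} = 1
G(8) = mex{1,1} = 0
G(9) = mex{1,1} = 0
G(10) = mex{0,0} = 1
G(11) = mex{0,0} = 1
G(12) = mex{1,1} = 0
G(13) = mex{1,1} = 0
G(14) = mex{0,0} = 1
G(15) = mex{0,0} = 1
G(16) = mex{1,1} = 0
G(17) = mex{1,1} = 0
G_B(17) = 0.
Combined Grundy value = 2 ⊕ 0 = 2.

2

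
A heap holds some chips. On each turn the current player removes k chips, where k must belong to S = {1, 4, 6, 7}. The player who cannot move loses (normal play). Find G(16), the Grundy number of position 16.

n :  0  1  2  3  4  5  6  7  8  9 10 11 12 13 14 15 16
G :  0  1  0  1  2  0  1  2  3  2  0  1  2  0  1  0  1

1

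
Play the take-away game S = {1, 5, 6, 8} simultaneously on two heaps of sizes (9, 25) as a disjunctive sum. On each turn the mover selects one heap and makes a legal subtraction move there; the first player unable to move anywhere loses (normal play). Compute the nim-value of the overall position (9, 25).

2

All heaps use S = {1, 5, 6, 8}:
n :  0  1  2  3  4  5  6  7  8  9 10 11 12 13 14 15 16 17 18 19 20 21 22 23 24 25
G :  0  1  0  1  0  1  2  3  2  3  2  0  1  0  1  0  1  2  3  2  3  2  0  1  0  1
Heap A: G(9) = 3.
Heap B: G(25) = 1.
Combined Grundy value = 3 ⊕ 1 = 2.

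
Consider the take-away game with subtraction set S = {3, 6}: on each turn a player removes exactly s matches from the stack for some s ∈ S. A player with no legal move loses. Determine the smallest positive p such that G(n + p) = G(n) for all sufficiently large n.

9

G(0) = 0
G(1) = mex{} = 0
G(2) = mex{} = 0
G(3) = mex{0} = 1
G(4) = mex{0} = 1
G(5) = mex{0} = 1
G(6) = mex{1,0} = 2
G(7) = mex{1,0} = 2
G(8) = mex{1,0} = 2
G(9) = mex{2,1} = 0
G(10) = mex{2,1} = 0
G(11) = mex{2,1} = 0
G(12) = mex{0,2} = 1
G(13) = mex{0,2} = 1
G(14) = mex{0,2} = 1
G(15) = mex{1,0} = 2
G(16) = mex{1,0} = 2
G(17) = mex{1,0} = 2
G(18) = mex{2,1} = 0
G(19) = mex{2,1} = 0
G(n+9) = G(n) holds for n = 0,…,5 (a full window of length max(S) = 6), so the sequence is purely periodic with period 9.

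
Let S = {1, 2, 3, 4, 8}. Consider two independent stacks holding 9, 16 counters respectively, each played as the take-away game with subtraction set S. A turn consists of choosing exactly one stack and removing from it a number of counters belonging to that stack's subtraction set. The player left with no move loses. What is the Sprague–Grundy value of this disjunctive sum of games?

All stacks use S = {1, 2, 3, 4, 8}:
n :  0  1  2  3  4  5  6  7  8  9 10 11 12 13 14 15 16
G :  0  1  2  3  4  0  1  2  3  4  0  1  2  3  4  0  1
Stack A: G(9) = 4.
Stack B: G(16) = 1.
Combined Grundy value = 4 ⊕ 1 = 5.

5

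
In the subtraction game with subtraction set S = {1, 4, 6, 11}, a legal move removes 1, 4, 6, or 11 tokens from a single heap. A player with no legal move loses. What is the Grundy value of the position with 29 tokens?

2

n :  0  1  2  3  4  5  6  7  8  9 10 11 12 13 14 15 16 17 18 19 20 21 22 23 24 25 26 27 28 29
G :  0  1  0  1  2  0  1  0  1  2  0  1  0  1  2  0  1  0  1  2  0  1  0  1  2  0  1  0  1  2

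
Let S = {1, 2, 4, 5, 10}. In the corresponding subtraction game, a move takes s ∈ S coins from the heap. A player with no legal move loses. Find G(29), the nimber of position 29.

2

n :  0  1  2  3  4  5  6  7  8  9 10 11 12 13 14 15 16 17 18 19 20 21 22 23 24 25 26 27 28 29
G :  0  1  2  0  1  2  0  1  2  0  1  2  0  1  2  0  1  2  0  1  2  0  1  2  0  1  2  0  1  2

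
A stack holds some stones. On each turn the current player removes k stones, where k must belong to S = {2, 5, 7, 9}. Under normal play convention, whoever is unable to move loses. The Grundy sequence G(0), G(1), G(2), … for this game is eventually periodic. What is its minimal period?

26

G(0) = 0
G(1) = mex{} = 0
G(2) = mex{0} = 1
G(3) = mex{0} = 1
G(4) = mex{1} = 0
G(5) = mex{1,0} = 2
G(6) = mex{0,0} = 1
G(7) = mex{2,1,0} = 3
G(8) = mex{1,1,0} = 2
G(9) = mex{3,0,1,0} = 2
G(10) = mex{2,2,1,0} = 3
G(11) = mex{2,1,0,1} = 3
G(12) = mex{3,3,2,1} = 0
G(13) = mex{3,2,1,0} = 4
G(14) = mex{0,2,3,2} = 1
G(15) = mex{4,3,2,1} = 0
G(16) = mex{1,3,2,3} = 0
G(17) = mex{0,0,3,2} = 1
G(18) = mex{0,4,3,2} = 1
G(19) = mex{1,1,0,3} = 2
G(20) = mex{1,0,4,3} = 2
G(21) = mex{2,0,1,0} = 3
G(22) = mex{2,1,0,4} = 3
G(23) = mex{3,1,0,1} = 2
G(24) = mex{3,2,1,0} = 4
G(25) = mex{2,2,1,0} = 3
G(26) = mex{4,3,2,1} = 0
G(27) = mex{3,3,2,1} = 0
G(28) = mex{0,2,3,2} = 1
G(29) = mex{0,4,3,2} = 1
G(30) = mex{1,3,2,3} = 0
G(31) = mex{1,0,4,3} = 2
G(32) = mex{0,0,3,2} = 1
G(33) = mex{2,1,0,4} = 3
G(34) = mex{1,1,0,3} = 2
G(35) = mex{3,0,1,0} = 2
G(36) = mex{2,2,1,0} = 3
G(37) = mex{2,1,0,1} = 3
G(38) = mex{3,3,2,1} = 0
G(39) = mex{3,2,1,0} = 4
G(40) = mex{0,2,3,2} = 1
G(41) = mex{4,3,2,1} = 0
G(42) = mex{1,3,2,3} = 0
G(43) = mex{0,0,3,2} = 1
G(44) = mex{0,4,3,2} = 1
G(45) = mex{1,1,0,3} = 2
G(46) = mex{1,0,4,3} = 2
G(47) = mex{2,0,1,0} = 3
G(48) = mex{2,1,0,4} = 3
G(49) = mex{3,1,0,1} = 2
G(50) = mex{3,2,1,0} = 4
G(51) = mex{2,2,1,0} = 3
G(52) = mex{4,3,2,1} = 0
G(53) = mex{3,3,2,1} = 0
G(n+26) = G(n) holds for n = 0,…,8 (a full window of length max(S) = 9), so the sequence is purely periodic with period 26.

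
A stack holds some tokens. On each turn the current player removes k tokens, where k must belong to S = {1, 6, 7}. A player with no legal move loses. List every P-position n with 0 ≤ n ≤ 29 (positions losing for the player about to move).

n :  0  1  2  3  4  5  6  7  8  9 10 11 12 13 14 15 16 17 18 19 20 21 22 23 24 25 26 27 28 29
G :  0  1  0  1  0  1  2  3  2  3  2  3  0  1  0  1  0  1  2  3  2  3  2  3  0  1  0  1  0  1
P-positions are exactly the n with G(n) = 0.

0, 2, 4, 12, 14, 16, 24, 26, 28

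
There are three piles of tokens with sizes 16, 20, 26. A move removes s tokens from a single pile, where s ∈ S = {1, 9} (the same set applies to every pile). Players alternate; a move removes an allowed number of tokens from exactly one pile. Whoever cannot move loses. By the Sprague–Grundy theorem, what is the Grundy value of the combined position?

0

All piles use S = {1, 9}:
n :  0  1  2  3  4  5  6  7  8  9 10 11 12 13 14 15 16 17 18 19 20 21 22 23 24 25 26
G :  0  1  0  1  0  1  0  1  0  1  0  1  0  1  0  1  0  1  0  1  0  1  0  1  0  1  0
Pile A: G(16) = 0.
Pile B: G(20) = 0.
Pile C: G(26) = 0.
Combined Grundy value = 0 ⊕ 0 ⊕ 0 = 0.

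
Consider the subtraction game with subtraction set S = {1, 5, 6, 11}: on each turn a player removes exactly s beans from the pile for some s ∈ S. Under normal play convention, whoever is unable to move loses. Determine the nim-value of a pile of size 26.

0

n :  0  1  2  3  4  5  6  7  8  9 10 11 12 13 14 15 16 17 18 19 20 21 22 23 24 25 26
G :  0  1  0  1  0  1  2  3  2  3  2  3  0  1  0  1  0  1  2  3  2  3  2  3  0  1  0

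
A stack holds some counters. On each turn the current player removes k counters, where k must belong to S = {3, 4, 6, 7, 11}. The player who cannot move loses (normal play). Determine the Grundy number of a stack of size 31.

G(0) = 0
G(1) = mex{} = 0
G(2) = mex{} = 0
G(3) = mex{0} = 1
G(4) = mex{0,0} = 1
G(5) = mex{0,0} = 1
G(6) = mex{1,0,0} = 2
G(7) = mex{1,1,0,0} = 2
G(8) = mex{1,1,0,0} = 2
G(9) = mex{2,1,1,0} = 3
G(10) = mex{2,2,1,1} = 0
G(11) = mex{2,2,1,1,0} = 3
G(12) = mex{3,2,2,1,0} = 4
G(13) = mex{0,3,2,2,0} = 1
G(14) = mex{3,0,2,2,1} = 4
G(15) = mex{4,3,3,2,1} = 0
G(16) = mex{1,4,0,3,1} = 2
G(17) = mex{4,1,3,0,2} = 5
G(18) = mex{0,4,4,3,2} = 1
G(19) = mex{2,0,1,4,2} = 3
G(20) = mex{5,2,4,1,3} = 0
G(21) = mex{1,5,0,4,0} = 2
G(22) = mex{3,1,2,0,3} = 4
G(23) = mex{0,3,5,2,4} = 1
G(24) = mex{2,0,1,5,1} = 3
G(25) = mex{4,2,3,1,4} = 0
G(26) = mex{1,4,0,3,0} = 2
G(27) = mex{3,1,2,0,2} = 4
G(28) = mex{0,3,4,2,5} = 1
G(29) = mex{2,0,1,4,1} = 3
G(30) = mex{4,2,3,1,3} = 0
G(31) = mex{1,4,0,3,0} = 2

2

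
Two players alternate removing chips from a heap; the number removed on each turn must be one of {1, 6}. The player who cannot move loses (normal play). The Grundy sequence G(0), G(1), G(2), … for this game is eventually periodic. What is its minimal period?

n :  0  1  2  3  4  5  6  7  8  9 10 11 12 13 14 15
G :  0  1  0  1  0  1  2  0  1  0  1  0  1  2  0  1
G(n+7) = G(n) holds for n = 0,…,5 (a full window of length max(S) = 6), so the sequence is purely periodic with period 7.

7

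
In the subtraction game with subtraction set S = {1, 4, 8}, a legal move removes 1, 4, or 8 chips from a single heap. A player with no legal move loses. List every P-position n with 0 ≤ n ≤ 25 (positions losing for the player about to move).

0, 2, 5, 7, 12, 14, 17, 19, 24

n :  0  1  2  3  4  5  6  7  8  9 10 11 12 13 14 15 16 17 18 19 20 21 22 23 24 25
G :  0  1  0  1  2  0  1  0  1  2  3  2  0  1  0  1  2  0  1  0  1  2  3  2  0  1
P-positions are exactly the n with G(n) = 0.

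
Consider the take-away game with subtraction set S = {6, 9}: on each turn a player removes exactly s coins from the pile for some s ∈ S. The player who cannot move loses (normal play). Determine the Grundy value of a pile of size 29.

2

n :  0  1  2  3  4  5  6  7  8  9 10 11 12 13 14 15 16 17 18 19 20 21 22 23 24 25 26 27 28 29
G :  0  0  0  0  0  0  1  1  1  1  1  1  2  2  2  0  0  0  0  0  0  1  1  1  1  1  1  2  2  2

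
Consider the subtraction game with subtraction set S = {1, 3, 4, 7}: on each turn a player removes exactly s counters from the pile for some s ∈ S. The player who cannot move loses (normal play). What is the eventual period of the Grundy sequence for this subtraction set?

G(0) = 0
G(1) = mex{0} = 1
G(2) = mex{1} = 0
G(3) = mex{0,0} = 1
G(4) = mex{1,1,0} = 2
G(5) = mex{2,0,1} = 3
G(6) = mex{3,1,0} = 2
G(7) = mex{2,2,1,0} = 3
G(8) = mex{3,3,2,1} = 0
G(9) = mex{0,2,3,0} = 1
G(10) = mex{1,3,2,1} = 0
G(11) = mex{0,0,3,2} = 1
G(12) = mex{1,1,0,3} = 2
G(13) = mex{2,0,1,2} = 3
G(14) = mex{3,1,0,3} = 2
G(15) = mex{2,2,1,0} = 3
G(16) = mex{3,3,2,1} = 0
G(17) = mex{0,2,3,0} = 1
G(n+8) = G(n) holds for n = 0,…,6 (a full window of length max(S) = 7), so the sequence is purely periodic with period 8.

8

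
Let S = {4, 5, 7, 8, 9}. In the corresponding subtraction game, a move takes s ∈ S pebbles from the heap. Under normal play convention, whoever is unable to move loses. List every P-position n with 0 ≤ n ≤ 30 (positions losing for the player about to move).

0, 1, 2, 3, 13, 14, 15, 16, 26, 27, 28, 29

G(0) = 0
G(1) = mex{} = 0
G(2) = mex{} = 0
G(3) = mex{} = 0
G(4) = mex{0} = 1
G(5) = mex{0,0} = 1
G(6) = mex{0,0} = 1
G(7) = mex{0,0,0} = 1
G(8) = mex{1,0,0,0} = 2
G(9) = mex{1,1,0,0,0} = 2
G(10) = mex{1,1,0,0,0} = 2
G(11) = mex{1,1,1,0,0} = 2
G(12) = mex{2,1,1,1,0} = 3
G(13) = mex{2,2,1,1,1} = 0
G(14) = mex{2,2,1,1,1} = 0
G(15) = mex{2,2,2,1,1} = 0
G(16) = mex{3,2,2,2,1} = 0
G(17) = mex{0,3,2,2,2} = 1
G(18) = mex{0,0,2,2,2} = 1
G(19) = mex{0,0,3,2,2} = 1
G(20) = mex{0,0,0,3,2} = 1
G(21) = mex{1,0,0,0,3} = 2
G(22) = mex{1,1,0,0,0} = 2
G(23) = mex{1,1,0,0,0} = 2
G(24) = mex{1,1,1,0,0} = 2
G(25) = mex{2,1,1,1,0} = 3
G(26) = mex{2,2,1,1,1} = 0
G(27) = mex{2,2,1,1,1} = 0
G(28) = mex{2,2,2,1,1} = 0
G(29) = mex{3,2,2,2,1} = 0
G(30) = mex{0,3,2,2,2} = 1
P-positions are exactly the n with G(n) = 0.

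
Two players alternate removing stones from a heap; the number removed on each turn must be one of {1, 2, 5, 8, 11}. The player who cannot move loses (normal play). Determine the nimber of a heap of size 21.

0

G(0) = 0
G(1) = mex{0} = 1
G(2) = mex{1,0} = 2
G(3) = mex{2,1} = 0
G(4) = mex{0,2} = 1
G(5) = mex{1,0,0} = 2
G(6) = mex{2,1,1} = 0
G(7) = mex{0,2,2} = 1
G(8) = mex{1,0,0,0} = 2
G(9) = mex{2,1,1,1} = 0
G(10) = mex{0,2,2,2} = 1
G(11) = mex{1,0,0,0,0} = 2
G(12) = mex{2,1,1,1,1} = 0
G(13) = mex{0,2,2,2,2} = 1
G(14) = mex{1,0,0,0,0} = 2
G(15) = mex{2,1,1,1,1} = 0
G(16) = mex{0,2,2,2,2} = 1
G(17) = mex{1,0,0,0,0} = 2
G(18) = mex{2,1,1,1,1} = 0
G(19) = mex{0,2,2,2,2} = 1
G(20) = mex{1,0,0,0,0} = 2
G(21) = mex{2,1,1,1,1} = 0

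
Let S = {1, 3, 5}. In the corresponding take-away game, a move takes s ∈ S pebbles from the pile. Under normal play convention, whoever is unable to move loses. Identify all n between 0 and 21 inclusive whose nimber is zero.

G(0) = 0
G(1) = mex{0} = 1
G(2) = mex{1} = 0
G(3) = mex{0,0} = 1
G(4) = mex{1,1} = 0
G(5) = mex{0,0,0} = 1
G(6) = mex{1,1,1} = 0
G(7) = mex{0,0,0} = 1
G(8) = mex{1,1,1} = 0
G(9) = mex{0,0,0} = 1
G(10) = mex{1,1,1} = 0
G(11) = mex{0,0,0} = 1
G(12) = mex{1,1,1} = 0
G(13) = mex{0,0,0} = 1
G(14) = mex{1,1,1} = 0
G(15) = mex{0,0,0} = 1
G(16) = mex{1,1,1} = 0
G(17) = mex{0,0,0} = 1
G(18) = mex{1,1,1} = 0
G(19) = mex{0,0,0} = 1
G(20) = mex{1,1,1} = 0
G(21) = mex{0,0,0} = 1
P-positions are exactly the n with G(n) = 0.

0, 2, 4, 6, 8, 10, 12, 14, 16, 18, 20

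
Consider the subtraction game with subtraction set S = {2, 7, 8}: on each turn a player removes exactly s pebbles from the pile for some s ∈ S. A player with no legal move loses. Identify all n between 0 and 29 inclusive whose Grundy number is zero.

0, 1, 4, 5, 10, 14, 15, 19, 20, 24, 25, 29

G(0) = 0
G(1) = mex{} = 0
G(2) = mex{0} = 1
G(3) = mex{0} = 1
G(4) = mex{1} = 0
G(5) = mex{1} = 0
G(6) = mex{0} = 1
G(7) = mex{0,0} = 1
G(8) = mex{1,0,0} = 2
G(9) = mex{1,1,0} = 2
G(10) = mex{2,1,1} = 0
G(11) = mex{2,0,1} = 3
G(12) = mex{0,0,0} = 1
G(13) = mex{3,1,0} = 2
G(14) = mex{1,1,1} = 0
G(15) = mex{2,2,1} = 0
G(16) = mex{0,2,2} = 1
G(17) = mex{0,0,2} = 1
G(18) = mex{1,3,0} = 2
G(19) = mex{1,1,3} = 0
G(20) = mex{2,2,1} = 0
G(21) = mex{0,0,2} = 1
G(22) = mex{0,0,0} = 1
G(23) = mex{1,1,0} = 2
G(24) = mex{1,1,1} = 0
G(25) = mex{2,2,1} = 0
G(26) = mex{0,0,2} = 1
G(27) = mex{0,0,0} = 1
G(28) = mex{1,1,0} = 2
G(29) = mex{1,1,1} = 0
P-positions are exactly the n with G(n) = 0.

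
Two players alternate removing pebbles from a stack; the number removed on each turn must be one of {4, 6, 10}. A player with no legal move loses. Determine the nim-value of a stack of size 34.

G(0) = 0
G(1) = mex{} = 0
G(2) = mex{} = 0
G(3) = mex{} = 0
G(4) = mex{0} = 1
G(5) = mex{0} = 1
G(6) = mex{0,0} = 1
G(7) = mex{0,0} = 1
G(8) = mex{1,0} = 2
G(9) = mex{1,0} = 2
G(10) = mex{1,1,0} = 2
G(11) = mex{1,1,0} = 2
G(12) = mex{2,1,0} = 3
G(13) = mex{2,1,0} = 3
G(14) = mex{2,2,1} = 0
G(15) = mex{2,2,1} = 0
G(16) = mex{3,2,1} = 0
G(17) = mex{3,2,1} = 0
G(18) = mex{0,3,2} = 1
G(19) = mex{0,3,2} = 1
G(20) = mex{0,0,2} = 1
G(21) = mex{0,0,2} = 1
G(22) = mex{1,0,3} = 2
G(23) = mex{1,0,3} = 2
G(24) = mex{1,1,0} = 2
G(25) = mex{1,1,0} = 2
G(26) = mex{2,1,0} = 3
G(27) = mex{2,1,0} = 3
G(28) = mex{2,2,1} = 0
G(29) = mex{2,2,1} = 0
G(30) = mex{3,2,1} = 0
G(31) = mex{3,2,1} = 0
G(32) = mex{0,3,2} = 1
G(33) = mex{0,3,2} = 1
G(34) = mex{0,0,2} = 1

1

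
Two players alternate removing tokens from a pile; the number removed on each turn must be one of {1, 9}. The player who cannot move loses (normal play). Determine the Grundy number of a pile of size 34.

0

G(0) = 0
G(1) = mex{0} = 1
G(2) = mex{1} = 0
G(3) = mex{0} = 1
G(4) = mex{1} = 0
G(5) = mex{0} = 1
G(6) = mex{1} = 0
G(7) = mex{0} = 1
G(8) = mex{1} = 0
G(9) = mex{0,0} = 1
G(10) = mex{1,1} = 0
G(11) = mex{0,0} = 1
G(12) = mex{1,1} = 0
G(13) = mex{0,0} = 1
G(14) = mex{1,1} = 0
G(15) = mex{0,0} = 1
G(16) = mex{1,1} = 0
G(17) = mex{0,0} = 1
G(18) = mex{1,1} = 0
G(19) = mex{0,0} = 1
G(20) = mex{1,1} = 0
G(21) = mex{0,0} = 1
G(22) = mex{1,1} = 0
G(23) = mex{0,0} = 1
G(24) = mex{1,1} = 0
G(25) = mex{0,0} = 1
G(26) = mex{1,1} = 0
G(27) = mex{0,0} = 1
G(28) = mex{1,1} = 0
G(29) = mex{0,0} = 1
G(30) = mex{1,1} = 0
G(31) = mex{0,0} = 1
G(32) = mex{1,1} = 0
G(33) = mex{0,0} = 1
G(34) = mex{1,1} = 0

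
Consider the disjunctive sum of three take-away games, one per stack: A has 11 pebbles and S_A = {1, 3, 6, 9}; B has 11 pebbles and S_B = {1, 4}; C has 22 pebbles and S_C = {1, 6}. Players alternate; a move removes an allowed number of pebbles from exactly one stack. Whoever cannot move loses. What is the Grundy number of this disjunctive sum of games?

Stack A, S = {1, 3, 6, 9}:
n :  0  1  2  3  4  5  6  7  8  9 10 11
G :  0  1  0  1  0  1  2  3  2  3  2  3
G_A(11) = 3.
Stack B, S = {1, 4}:
G(0) = 0
G(1) = mex{0} = 1
G(2) = mex{1} = 0
G(3) = mex{0} = 1
G(4) = mex{1,0} = 2
G(5) = mex{2,1} = 0
G(6) = mex{0,0} = 1
G(7) = mex{1,1} = 0
G(8) = mex{0,2} = 1
G(9) = mex{1,0} = 2
G(10) = mex{2,1} = 0
G(11) = mex{0,0} = 1
G_B(11) = 1.
Stack C, S = {1, 6}:
n :  0  1  2  3  4  5  6  7  8  9 10 11 12 13 14 15 16 17 18 19 20 21 22
G :  0  1  0  1  0  1  2  0  1  0  1  0  1  2  0  1  0  1  0  1  2  0  1
G_C(22) = 1.
Combined Grundy value = 3 ⊕ 1 ⊕ 1 = 3.

3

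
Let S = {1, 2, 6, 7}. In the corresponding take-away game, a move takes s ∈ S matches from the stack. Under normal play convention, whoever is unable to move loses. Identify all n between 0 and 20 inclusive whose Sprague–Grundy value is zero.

G(0) = 0
G(1) = mex{0} = 1
G(2) = mex{1,0} = 2
G(3) = mex{2,1} = 0
G(4) = mex{0,2} = 1
G(5) = mex{1,0} = 2
G(6) = mex{2,1,0} = 3
G(7) = mex{3,2,1,0} = 4
G(8) = mex{4,3,2,1} = 0
G(9) = mex{0,4,0,2} = 1
G(10) = mex{1,0,1,0} = 2
G(11) = mex{2,1,2,1} = 0
G(12) = mex{0,2,3,2} = 1
G(13) = mex{1,0,4,3} = 2
G(14) = mex{2,1,0,4} = 3
G(15) = mex{3,2,1,0} = 4
G(16) = mex{4,3,2,1} = 0
G(17) = mex{0,4,0,2} = 1
G(18) = mex{1,0,1,0} = 2
G(19) = mex{2,1,2,1} = 0
G(20) = mex{0,2,3,2} = 1
P-positions are exactly the n with G(n) = 0.

0, 3, 8, 11, 16, 19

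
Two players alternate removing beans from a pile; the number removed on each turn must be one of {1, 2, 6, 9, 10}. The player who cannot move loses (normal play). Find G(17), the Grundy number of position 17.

3

n :  0  1  2  3  4  5  6  7  8  9 10 11 12 13 14 15 16 17
G :  0  1  2  0  1  2  3  0  1  2  3  0  1  2  0  1  2  3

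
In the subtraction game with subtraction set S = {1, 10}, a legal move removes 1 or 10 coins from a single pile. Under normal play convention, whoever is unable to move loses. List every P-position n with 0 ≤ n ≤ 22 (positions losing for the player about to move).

n :  0  1  2  3  4  5  6  7  8  9 10 11 12 13 14 15 16 17 18 19 20 21 22
G :  0  1  0  1  0  1  0  1  0  1  2  0  1  0  1  0  1  0  1  0  1  2  0
P-positions are exactly the n with G(n) = 0.

0, 2, 4, 6, 8, 11, 13, 15, 17, 19, 22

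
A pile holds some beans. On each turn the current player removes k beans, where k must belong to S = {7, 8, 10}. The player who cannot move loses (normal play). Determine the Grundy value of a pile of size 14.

2

n :  0  1  2  3  4  5  6  7  8  9 10 11 12 13 14
G :  0  0  0  0  0  0  0  1  1  1  1  1  1  1  2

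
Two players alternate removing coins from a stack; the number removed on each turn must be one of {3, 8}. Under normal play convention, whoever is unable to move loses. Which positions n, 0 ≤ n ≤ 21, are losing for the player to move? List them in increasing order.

n :  0  1  2  3  4  5  6  7  8  9 10 11 12 13 14 15 16 17 18 19 20 21
G :  0  0  0  1  1  1  0  0  2  1  1  0  0  0  1  1  1  0  0  2  1  1
P-positions are exactly the n with G(n) = 0.

0, 1, 2, 6, 7, 11, 12, 13, 17, 18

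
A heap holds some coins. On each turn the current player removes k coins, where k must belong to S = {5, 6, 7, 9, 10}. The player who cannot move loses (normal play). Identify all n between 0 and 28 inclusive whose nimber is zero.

n :  0  1  2  3  4  5  6  7  8  9 10 11 12 13 14 15 16 17 18 19 20 21 22 23 24 25 26 27 28
G :  0  0  0  0  0  1  1  1  1  1  2  2  2  2  2  0  0  0  0  0  1  1  1  1  1  2  2  2  2
P-positions are exactly the n with G(n) = 0.

0, 1, 2, 3, 4, 15, 16, 17, 18, 19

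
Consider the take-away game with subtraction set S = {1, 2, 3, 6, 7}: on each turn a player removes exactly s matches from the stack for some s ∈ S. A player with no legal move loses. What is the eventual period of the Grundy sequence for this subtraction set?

G(0) = 0
G(1) = mex{0} = 1
G(2) = mex{1,0} = 2
G(3) = mex{2,1,0} = 3
G(4) = mex{3,2,1} = 0
G(5) = mex{0,3,2} = 1
G(6) = mex{1,0,3,0} = 2
G(7) = mex{2,1,0,1,0} = 3
G(8) = mex{3,2,1,2,1} = 0
G(9) = mex{0,3,2,3,2} = 1
G(10) = mex{1,0,3,0,3} = 2
G(11) = mex{2,1,0,1,0} = 3
G(12) = mex{3,2,1,2,1} = 0
G(13) = mex{0,3,2,3,2} = 1
G(14) = mex{1,0,3,0,3} = 2
G(n+4) = G(n) holds for n = 0,…,6 (a full window of length max(S) = 7), so the sequence is purely periodic with period 4.

4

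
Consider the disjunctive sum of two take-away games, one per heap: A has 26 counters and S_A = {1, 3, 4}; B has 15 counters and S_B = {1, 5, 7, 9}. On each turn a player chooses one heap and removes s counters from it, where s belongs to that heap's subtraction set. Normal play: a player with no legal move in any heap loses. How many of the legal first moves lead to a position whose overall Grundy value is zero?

Heap A, S = {1, 3, 4}:
G(0) = 0
G(1) = mex{0} = 1
G(2) = mex{1} = 0
G(3) = mex{0,0} = 1
G(4) = mex{1,1,0} = 2
G(5) = mex{2,0,1} = 3
G(6) = mex{3,1,0} = 2
G(7) = mex{2,2,1} = 0
G(8) = mex{0,3,2} = 1
G(9) = mex{1,2,3} = 0
G(10) = mex{0,0,2} = 1
G(11) = mex{1,1,0} = 2
G(12) = mex{2,0,1} = 3
G(13) = mex{3,1,0} = 2
G(14) = mex{2,2,1} = 0
G(15) = mex{0,3,2} = 1
G(16) = mex{1,2,3} = 0
G(17) = mex{0,0,2} = 1
G(18) = mex{1,1,0} = 2
G(19) = mex{2,0,1} = 3
G(20) = mex{3,1,0} = 2
G(21) = mex{2,2,1} = 0
G(22) = mex{0,3,2} = 1
G(23) = mex{1,2,3} = 0
G(24) = mex{0,0,2} = 1
G(25) = mex{1,1,0} = 2
G(26) = mex{2,0,1} = 3
G_A(26) = 3.
Heap B, S = {1, 5, 7, 9}:
n :  0  1  2  3  4  5  6  7  8  9 10 11 12 13 14 15
G :  0  1  0  1  0  1  0  1  0  1  0  1  0  1  0  1
G_B(15) = 1.
Combined Grundy value = 3 ⊕ 1 = 2.
A winning move leaves total XOR = 0, i.e. changes one component's Grundy value g to g ⊕ X where X is the current total.
Heap A: need g' = 3⊕2 = 1. Options: 26−1→G=2, 26−3→G=0, 26−4→G=1. Hits: 1.
Heap B: need g' = 1⊕2 = 3. Options: 15−1→G=0, 15−5→G=0, 15−7→G=0, 15−9→G=0. Hits: 0.

1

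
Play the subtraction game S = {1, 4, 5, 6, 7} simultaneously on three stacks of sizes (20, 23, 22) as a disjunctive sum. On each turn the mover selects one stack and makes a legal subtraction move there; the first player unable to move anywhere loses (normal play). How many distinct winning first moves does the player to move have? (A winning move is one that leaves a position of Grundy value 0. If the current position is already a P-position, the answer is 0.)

All stacks use S = {1, 4, 5, 6, 7}:
n :  0  1  2  3  4  5  6  7  8  9 10 11 12 13 14 15 16 17 18 19 20 21 22 23
G :  0  1  0  1  2  3  2  3  4  5  0  1  0  1  2  3  2  3  4  5  0  1  0  1
Stack A: G(20) = 0.
Stack B: G(23) = 1.
Stack C: G(22) = 0.
Combined Grundy value = 0 ⊕ 1 ⊕ 0 = 1.
A winning move leaves total XOR = 0, i.e. changes one component's Grundy value g to g ⊕ X where X is the current total.
Stack A: need g' = 0⊕1 = 1. Options: 20−1→G=5, 20−4→G=2, 20−5→G=3, 20−6→G=2, 20−7→G=1. Hits: 1.
Stack B: need g' = 1⊕1 = 0. Options: 23−1→G=0, 23−4→G=5, 23−5→G=4, 23−6→G=3, 23−7→G=2. Hits: 1.
Stack C: need g' = 0⊕1 = 1. Options: 22−1→G=1, 22−4→G=4, 22−5→G=3, 22−6→G=2, 22−7→G=3. Hits: 1.

3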